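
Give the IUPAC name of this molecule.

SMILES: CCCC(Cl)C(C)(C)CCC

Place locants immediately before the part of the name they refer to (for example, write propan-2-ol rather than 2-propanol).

5-chloro-4,4-dimethyloctane

The longest continuous carbon chain has 8 atoms, so the parent hydride is octane.
The numbering direction is chosen so that the substituent locant set {4,4,5} is lower than {4,5,5} at the first point of difference.
That gives a chloro group at C-5; two methyl groups at C-4.
The substituents are ordered alphabetically, ignoring any di-/tri- multipliers.
Putting it together: 5-chloro-4,4-dimethyloctane.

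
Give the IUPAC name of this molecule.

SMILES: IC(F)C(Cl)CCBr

4-bromo-2-chloro-1-fluoro-1-iodobutane

The longest continuous carbon chain has 4 atoms, so the parent hydride is butane.
Number the chain so that the substituent locant set {1,1,2,4} is lower than {1,3,4,4} at the first point of difference.
With this numbering: a bromo group at C-4; a chloro group at C-2; a fluoro group at C-1; an iodo group at C-1.
Prefixes are listed alphabetically: bromo, chloro, fluoro, iodo.
Assembling the pieces gives 4-bromo-2-chloro-1-fluoro-1-iodobutane.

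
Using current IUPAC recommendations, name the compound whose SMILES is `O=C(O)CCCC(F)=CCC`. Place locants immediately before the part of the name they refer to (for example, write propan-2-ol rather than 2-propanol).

5-fluorooct-5-enoic acid

The longest carbon chain that includes the –COOH group and the multiple bond has 8 carbons, so the parent hydride is octane.
A carboxylic acid (terminal –COOH) is the principal characteristic group, giving the suffix -oic acid.
The chain contains a C=C double bond, so the unsaturation ending is -ene.
Choose the numbering such that the carboxylic acid carbon is C-1 by definition.
With this numbering: the double bond between C-5 and C-6; a fluoro group at C-5.
The name is 5-fluorooct-5-enoic acid.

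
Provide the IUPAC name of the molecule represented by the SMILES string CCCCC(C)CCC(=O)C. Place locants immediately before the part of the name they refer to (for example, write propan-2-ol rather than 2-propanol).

The longest chain bearing the carbonyl is 9 carbons long (nonane).
The principal characteristic group is a ketone (C=O on an internal carbon), named with the suffix -one.
Number the chain so that numbering from this end puts the carbonyl group at C-2 rather than C-8.
That gives the carbonyl at C-2; a methyl group at C-5.
Putting it together: 5-methylnonan-2-one.

5-methylnonan-2-one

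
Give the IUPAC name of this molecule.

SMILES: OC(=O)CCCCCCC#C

non-8-ynoic acid

Counting along the main chain through the –COOH group and the multiple bond gives 9 carbons: the parent is nonane.
A carboxylic acid (terminal –COOH) is the principal characteristic group, giving the suffix -oic acid.
A C≡C triple bond in the chain gives the infix -yne-.
Choose the numbering such that the carboxylic acid carbon is C-1 by definition.
This places the triple bond between C-8 and C-9.
Assembling the pieces gives non-8-ynoic acid.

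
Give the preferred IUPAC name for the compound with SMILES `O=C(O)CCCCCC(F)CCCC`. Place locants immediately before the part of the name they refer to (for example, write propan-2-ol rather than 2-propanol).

7-fluoroundecanoic acid

The longest carbon chain that includes the –COOH group has 11 carbons, so the parent hydride is undecane.
A carboxylic acid (terminal –COOH) is the principal characteristic group, giving the suffix -oic acid.
Choose the numbering such that the carboxylic acid carbon is C-1 by definition.
This places a fluoro group at C-7.
The name is 7-fluoroundecanoic acid.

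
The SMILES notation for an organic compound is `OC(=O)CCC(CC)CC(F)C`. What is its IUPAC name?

Counting along the main chain through the –COOH group gives 7 carbons: the parent is heptane.
A carboxylic acid (terminal –COOH) is the principal characteristic group, giving the suffix -oic acid.
Number the chain so that the carboxylic acid carbon is C-1 by definition.
With this numbering: an ethyl group at C-4; a fluoro group at C-6.
Substituent prefixes are cited in alphabetical order (multiplying prefixes like di-/tri- are ignored for ordering).
Putting it together: 4-ethyl-6-fluoroheptanoic acid.

4-ethyl-6-fluoroheptanoic acid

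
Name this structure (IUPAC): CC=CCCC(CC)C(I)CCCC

The longest chain bearing the multiple bond is 11 carbons long (undecane).
A C=C double bond in the chain gives the infix -ene-.
Choose the numbering such that numbering from this end puts the double bond at C-2 rather than C-9.
With this numbering: the double bond between C-2 and C-3; an ethyl group at C-6; an iodo group at C-7.
The substituents are ordered alphabetically, ignoring any di-/tri- multipliers.
The name is 6-ethyl-7-iodoundec-2-ene.

6-ethyl-7-iodoundec-2-ene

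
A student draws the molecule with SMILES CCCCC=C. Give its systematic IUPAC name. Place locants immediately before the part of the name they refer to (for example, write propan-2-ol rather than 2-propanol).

The longest chain bearing the multiple bond is 6 carbons long (hexane).
The chain contains a C=C double bond, so the unsaturation ending is -ene.
The numbering direction is chosen so that numbering from this end puts the double bond at C-1 rather than C-5.
That gives the double bond between C-1 and C-2.
Assembling the pieces gives hex-1-ene.

hex-1-ene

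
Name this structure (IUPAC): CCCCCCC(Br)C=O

Counting along the main chain through the –CHO group gives 8 carbons: the parent is octane.
The highest-priority functional group is an aldehyde (terminal –CHO), so the name ends in -al.
The numbering direction is chosen so that the aldehyde carbon is C-1 by definition.
That gives a bromo group at C-2.
The name is 2-bromooctanal.

2-bromooctanal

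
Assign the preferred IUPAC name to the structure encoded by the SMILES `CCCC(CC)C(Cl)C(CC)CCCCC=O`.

7-chloro-6,8-diethylundecanal

Counting along the main chain through the –CHO group gives 11 carbons: the parent is undecane.
The principal characteristic group is an aldehyde (terminal –CHO), named with the suffix -al.
Number the chain so that the aldehyde carbon is C-1 by definition.
With this numbering: a chloro group at C-7; ethyl groups at C-6 and C-8.
Prefixes are listed alphabetically: chloro, ethyl.
Putting it together: 7-chloro-6,8-diethylundecanal.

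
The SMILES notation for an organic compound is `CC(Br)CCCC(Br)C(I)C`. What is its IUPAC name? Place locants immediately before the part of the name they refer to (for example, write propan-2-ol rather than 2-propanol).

3,7-dibromo-2-iodooctane

The longest carbon chain is 8 atoms: the parent is octane.
Number the chain so that the substituent locant set {2,3,7} is lower than {2,6,7} at the first point of difference.
With this numbering: bromo groups at C-3 and C-7; an iodo group at C-2.
Substituent prefixes are cited in alphabetical order (multiplying prefixes like di-/tri- are ignored for ordering).
The name is 3,7-dibromo-2-iodooctane.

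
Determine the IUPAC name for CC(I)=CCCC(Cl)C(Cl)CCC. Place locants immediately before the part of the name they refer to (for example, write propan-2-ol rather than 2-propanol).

6,7-dichloro-2-iododec-2-ene

The longest carbon chain that includes the multiple bond has 10 carbons, so the parent hydride is decane.
There is one C=C double bond, indicated by the ending -ene.
Number the chain so that numbering from this end puts the double bond at C-2 rather than C-8.
With this numbering: the double bond between C-2 and C-3; chloro groups at C-6 and C-7; an iodo group at C-2.
Substituent prefixes are cited in alphabetical order (multiplying prefixes like di-/tri- are ignored for ordering).
Putting it together: 6,7-dichloro-2-iododec-2-ene.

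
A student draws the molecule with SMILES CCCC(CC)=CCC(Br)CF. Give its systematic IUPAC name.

2-bromo-5-ethyl-1-fluorooct-4-ene

The longest chain bearing the multiple bond is 8 carbons long (octane).
There is one C=C double bond, indicated by the ending -ene.
Choose the numbering such that the substituent locant set {1,2,5} is lower than {4,7,8} at the first point of difference.
That gives the double bond between C-4 and C-5; a bromo group at C-2; an ethyl group at C-5; a fluoro group at C-1.
Substituent prefixes are cited in alphabetical order (multiplying prefixes like di-/tri- are ignored for ordering).
Assembling the pieces gives 2-bromo-5-ethyl-1-fluorooct-4-ene.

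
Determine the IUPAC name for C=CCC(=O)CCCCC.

The longest chain bearing the carbonyl and the multiple bond is 9 carbons long (nonane).
The principal characteristic group is a ketone (C=O on an internal carbon), named with the suffix -one.
There is one C=C double bond, indicated by the ending -ene.
Choose the numbering such that numbering from this end puts the carbonyl group at C-4 rather than C-6.
This places the carbonyl at C-4; the double bond between C-1 and C-2.
The name is non-1-en-4-one.

non-1-en-4-one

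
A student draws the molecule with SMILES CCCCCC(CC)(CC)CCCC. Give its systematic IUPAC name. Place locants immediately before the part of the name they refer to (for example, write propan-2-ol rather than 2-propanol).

The longest carbon chain is 10 atoms: the parent is decane.
The numbering direction is chosen so that the substituent locant set {5,5} is lower than {6,6} at the first point of difference.
With this numbering: two ethyl groups at C-5.
Assembling the pieces gives 5,5-diethyldecane.

5,5-diethyldecane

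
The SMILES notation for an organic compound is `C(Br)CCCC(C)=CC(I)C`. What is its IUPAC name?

8-bromo-2-iodo-4-methyloct-3-ene

The longest chain bearing the multiple bond is 8 carbons long (octane).
A C=C double bond in the chain gives the infix -ene-.
Number the chain so that numbering from this end puts the double bond at C-3 rather than C-5.
With this numbering: the double bond between C-3 and C-4; a bromo group at C-8; an iodo group at C-2; a methyl group at C-4.
Substituent prefixes are cited in alphabetical order (multiplying prefixes like di-/tri- are ignored for ordering).
Assembling the pieces gives 8-bromo-2-iodo-4-methyloct-3-ene.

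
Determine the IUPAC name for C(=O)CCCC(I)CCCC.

5-iodononanal

The longest carbon chain that includes the –CHO group has 9 carbons, so the parent hydride is nonane.
An aldehyde (terminal –CHO) is the principal characteristic group, giving the suffix -al.
Number the chain so that the aldehyde carbon is C-1 by definition.
That gives an iodo group at C-5.
Assembling the pieces gives 5-iodononanal.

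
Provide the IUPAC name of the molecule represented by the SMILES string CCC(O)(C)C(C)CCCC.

3,4-dimethyloctan-3-ol

Counting along the main chain through the –OH group gives 8 carbons: the parent is octane.
The highest-priority functional group is an alcohol (–OH), so the name ends in -ol.
Choose the numbering such that numbering from this end puts the hydroxyl group at C-3 rather than C-6.
That gives the hydroxyl at C-3; methyl groups at C-3 and C-4.
Assembling the pieces gives 3,4-dimethyloctan-3-ol.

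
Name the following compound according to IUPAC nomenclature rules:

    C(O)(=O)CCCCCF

6-fluorohexanoic acid

Counting along the main chain through the –COOH group gives 6 carbons: the parent is hexane.
A carboxylic acid (terminal –COOH) is the principal characteristic group, giving the suffix -oic acid.
The numbering direction is chosen so that the carboxylic acid carbon is C-1 by definition.
This places a fluoro group at C-6.
The name is 6-fluorohexanoic acid.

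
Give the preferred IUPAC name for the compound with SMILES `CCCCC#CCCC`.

Counting along the main chain through the multiple bond gives 9 carbons: the parent is nonane.
A C≡C triple bond in the chain gives the infix -yne-.
The numbering direction is chosen so that numbering from this end puts the triple bond at C-4 rather than C-5.
With this numbering: the triple bond between C-4 and C-5.
The name is non-4-yne.

non-4-yne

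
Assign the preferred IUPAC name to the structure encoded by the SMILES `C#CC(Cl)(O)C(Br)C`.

4-bromo-3-chloropent-1-yn-3-ol

The longest chain bearing the –OH group and the multiple bond is 5 carbons long (pentane).
The highest-priority functional group is an alcohol (–OH), so the name ends in -ol.
There is one C≡C triple bond, indicated by the ending -yne.
Number the chain so that numbering from this end puts the triple bond at C-1 rather than C-4.
With this numbering: the hydroxyl at C-3; the triple bond between C-1 and C-2; a bromo group at C-4; a chloro group at C-3.
Substituent prefixes are cited in alphabetical order (multiplying prefixes like di-/tri- are ignored for ordering).
The name is 4-bromo-3-chloropent-1-yn-3-ol.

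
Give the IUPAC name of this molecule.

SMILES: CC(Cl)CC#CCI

The longest chain bearing the multiple bond is 6 carbons long (hexane).
The chain contains a C≡C triple bond, so the unsaturation ending is -yne.
Choose the numbering such that numbering from this end puts the triple bond at C-2 rather than C-4.
This places the triple bond between C-2 and C-3; a chloro group at C-5; an iodo group at C-1.
The substituents are ordered alphabetically, ignoring any di-/tri- multipliers.
Assembling the pieces gives 5-chloro-1-iodohex-2-yne.

5-chloro-1-iodohex-2-yne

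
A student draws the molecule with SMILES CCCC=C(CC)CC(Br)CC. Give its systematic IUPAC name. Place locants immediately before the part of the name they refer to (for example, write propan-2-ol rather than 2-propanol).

7-bromo-5-ethylnon-4-ene

Counting along the main chain through the multiple bond gives 9 carbons: the parent is nonane.
A C=C double bond in the chain gives the infix -ene-.
Number the chain so that numbering from this end puts the double bond at C-4 rather than C-5.
This places the double bond between C-4 and C-5; a bromo group at C-7; an ethyl group at C-5.
The substituents are ordered alphabetically, ignoring any di-/tri- multipliers.
The name is 7-bromo-5-ethylnon-4-ene.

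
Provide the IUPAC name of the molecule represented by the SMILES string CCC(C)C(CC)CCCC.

The longest carbon chain is 8 atoms: the parent is octane.
Choose the numbering such that the substituent locant set {3,4} is lower than {5,6} at the first point of difference.
This places an ethyl group at C-4; a methyl group at C-3.
Prefixes are listed alphabetically: ethyl, methyl.
Putting it together: 4-ethyl-3-methyloctane.

4-ethyl-3-methyloctane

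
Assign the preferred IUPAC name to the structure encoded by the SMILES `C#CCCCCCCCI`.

The longest chain bearing the multiple bond is 9 carbons long (nonane).
A C≡C triple bond in the chain gives the infix -yne-.
The numbering direction is chosen so that numbering from this end puts the triple bond at C-1 rather than C-8.
With this numbering: the triple bond between C-1 and C-2; an iodo group at C-9.
The name is 9-iodonon-1-yne.

9-iodonon-1-yne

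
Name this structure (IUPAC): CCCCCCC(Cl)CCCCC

6-chlorododecane

The parent chain contains 12 carbons (dodecane).
Number the chain so that the substituent locant set {6} is lower than {7} at the first point of difference.
With this numbering: a chloro group at C-6.
Assembling the pieces gives 6-chlorododecane.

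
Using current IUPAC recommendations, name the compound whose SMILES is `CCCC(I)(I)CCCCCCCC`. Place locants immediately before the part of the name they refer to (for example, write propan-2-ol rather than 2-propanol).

4,4-diiodododecane

The parent chain contains 12 carbons (dodecane).
Number the chain so that the substituent locant set {4,4} is lower than {9,9} at the first point of difference.
This places two iodo groups at C-4.
The name is 4,4-diiodododecane.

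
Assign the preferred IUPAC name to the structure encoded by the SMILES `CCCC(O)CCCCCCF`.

10-fluorodecan-4-ol

The longest chain bearing the –OH group is 10 carbons long (decane).
The principal characteristic group is an alcohol (–OH), named with the suffix -ol.
The numbering direction is chosen so that numbering from this end puts the hydroxyl group at C-4 rather than C-7.
This places the hydroxyl at C-4; a fluoro group at C-10.
Putting it together: 10-fluorodecan-4-ol.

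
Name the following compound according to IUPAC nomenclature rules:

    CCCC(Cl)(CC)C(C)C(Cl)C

The longest continuous carbon chain has 7 atoms, so the parent hydride is heptane.
The numbering direction is chosen so that the substituent locant set {2,3,4,4} is lower than {4,4,5,6} at the first point of difference.
With this numbering: chloro groups at C-2 and C-4; an ethyl group at C-4; a methyl group at C-3.
Prefixes are listed alphabetically: chloro, ethyl, methyl.
The name is 2,4-dichloro-4-ethyl-3-methylheptane.

2,4-dichloro-4-ethyl-3-methylheptane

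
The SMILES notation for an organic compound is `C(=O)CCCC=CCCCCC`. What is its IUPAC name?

undec-5-enal

Counting along the main chain through the –CHO group and the multiple bond gives 11 carbons: the parent is undecane.
The highest-priority functional group is an aldehyde (terminal –CHO), so the name ends in -al.
The chain contains a C=C double bond, so the unsaturation ending is -ene.
The numbering direction is chosen so that the aldehyde carbon is C-1 by definition.
This places the double bond between C-5 and C-6.
The name is undec-5-enal.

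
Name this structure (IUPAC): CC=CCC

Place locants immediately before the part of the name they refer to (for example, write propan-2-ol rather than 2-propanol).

Counting along the main chain through the multiple bond gives 5 carbons: the parent is pentane.
The chain contains a C=C double bond, so the unsaturation ending is -ene.
The numbering direction is chosen so that numbering from this end puts the double bond at C-2 rather than C-3.
That gives the double bond between C-2 and C-3.
The name is pent-2-ene.

pent-2-ene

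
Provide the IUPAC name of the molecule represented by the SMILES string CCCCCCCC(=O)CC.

decan-3-one

The longest carbon chain that includes the carbonyl has 10 carbons, so the parent hydride is decane.
A ketone (C=O on an internal carbon) is the principal characteristic group, giving the suffix -one.
Number the chain so that numbering from this end puts the carbonyl group at C-3 rather than C-8.
That gives the carbonyl at C-3.
Putting it together: decan-3-one.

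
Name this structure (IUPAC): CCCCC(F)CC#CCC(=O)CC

Counting along the main chain through the carbonyl and the multiple bond gives 12 carbons: the parent is dodecane.
The principal characteristic group is a ketone (C=O on an internal carbon), named with the suffix -one.
A C≡C triple bond in the chain gives the infix -yne-.
Number the chain so that numbering from this end puts the carbonyl group at C-3 rather than C-10.
With this numbering: the carbonyl at C-3; the triple bond between C-5 and C-6; a fluoro group at C-8.
Putting it together: 8-fluorododec-5-yn-3-one.

8-fluorododec-5-yn-3-one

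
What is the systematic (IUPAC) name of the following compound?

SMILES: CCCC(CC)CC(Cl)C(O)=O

The longest carbon chain that includes the –COOH group has 7 carbons, so the parent hydride is heptane.
The highest-priority functional group is a carboxylic acid (terminal –COOH), so the name ends in -oic acid.
Choose the numbering such that the carboxylic acid carbon is C-1 by definition.
This places a chloro group at C-2; an ethyl group at C-4.
Substituent prefixes are cited in alphabetical order (multiplying prefixes like di-/tri- are ignored for ordering).
The name is 2-chloro-4-ethylheptanoic acid.

2-chloro-4-ethylheptanoic acid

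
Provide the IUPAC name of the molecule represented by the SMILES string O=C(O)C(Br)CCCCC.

2-bromoheptanoic acid

Counting along the main chain through the –COOH group gives 7 carbons: the parent is heptane.
The principal characteristic group is a carboxylic acid (terminal –COOH), named with the suffix -oic acid.
Choose the numbering such that the carboxylic acid carbon is C-1 by definition.
This places a bromo group at C-2.
The name is 2-bromoheptanoic acid.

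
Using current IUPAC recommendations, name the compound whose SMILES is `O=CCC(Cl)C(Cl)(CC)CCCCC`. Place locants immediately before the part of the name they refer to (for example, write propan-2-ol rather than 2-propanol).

Counting along the main chain through the –CHO group gives 9 carbons: the parent is nonane.
The principal characteristic group is an aldehyde (terminal –CHO), named with the suffix -al.
The numbering direction is chosen so that the aldehyde carbon is C-1 by definition.
This places chloro groups at C-3 and C-4; an ethyl group at C-4.
The substituents are ordered alphabetically, ignoring any di-/tri- multipliers.
The name is 3,4-dichloro-4-ethylnonanal.

3,4-dichloro-4-ethylnonanal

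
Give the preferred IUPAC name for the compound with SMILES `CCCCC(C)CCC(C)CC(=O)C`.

4,7-dimethylundecan-2-one

Counting along the main chain through the carbonyl gives 11 carbons: the parent is undecane.
The highest-priority functional group is a ketone (C=O on an internal carbon), so the name ends in -one.
Choose the numbering such that numbering from this end puts the carbonyl group at C-2 rather than C-10.
With this numbering: the carbonyl at C-2; methyl groups at C-4 and C-7.
Putting it together: 4,7-dimethylundecan-2-one.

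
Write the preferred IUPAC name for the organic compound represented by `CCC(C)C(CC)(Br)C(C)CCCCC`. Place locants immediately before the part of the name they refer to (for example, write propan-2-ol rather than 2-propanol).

4-bromo-4-ethyl-3,5-dimethyldecane

The parent chain contains 10 carbons (decane).
The numbering direction is chosen so that the substituent locant set {3,4,4,5} is lower than {6,7,7,8} at the first point of difference.
That gives a bromo group at C-4; an ethyl group at C-4; methyl groups at C-3 and C-5.
Prefixes are listed alphabetically: bromo, ethyl, methyl.
The name is 4-bromo-4-ethyl-3,5-dimethyldecane.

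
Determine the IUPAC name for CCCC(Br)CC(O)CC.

5-bromooctan-3-ol

The longest carbon chain that includes the –OH group has 8 carbons, so the parent hydride is octane.
An alcohol (–OH) is the principal characteristic group, giving the suffix -ol.
Number the chain so that numbering from this end puts the hydroxyl group at C-3 rather than C-6.
That gives the hydroxyl at C-3; a bromo group at C-5.
The name is 5-bromooctan-3-ol.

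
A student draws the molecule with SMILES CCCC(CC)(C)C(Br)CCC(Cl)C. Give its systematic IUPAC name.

5-bromo-2-chloro-6-ethyl-6-methylnonane

The longest carbon chain is 9 atoms: the parent is nonane.
Choose the numbering such that the substituent locant set {2,5,6,6} is lower than {4,4,5,8} at the first point of difference.
This places a bromo group at C-5; a chloro group at C-2; an ethyl group at C-6; a methyl group at C-6.
The substituents are ordered alphabetically, ignoring any di-/tri- multipliers.
Putting it together: 5-bromo-2-chloro-6-ethyl-6-methylnonane.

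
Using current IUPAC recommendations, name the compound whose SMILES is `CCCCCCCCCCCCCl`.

The longest continuous carbon chain has 12 atoms, so the parent hydride is dodecane.
Choose the numbering such that the substituent locant set {1} is lower than {12} at the first point of difference.
That gives a chloro group at C-1.
The name is 1-chlorododecane.

1-chlorododecane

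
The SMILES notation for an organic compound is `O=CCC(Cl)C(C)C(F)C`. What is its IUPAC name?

The longest carbon chain that includes the –CHO group has 6 carbons, so the parent hydride is hexane.
The highest-priority functional group is an aldehyde (terminal –CHO), so the name ends in -al.
Number the chain so that the aldehyde carbon is C-1 by definition.
With this numbering: a chloro group at C-3; a fluoro group at C-5; a methyl group at C-4.
Substituent prefixes are cited in alphabetical order (multiplying prefixes like di-/tri- are ignored for ordering).
Assembling the pieces gives 3-chloro-5-fluoro-4-methylhexanal.

3-chloro-5-fluoro-4-methylhexanal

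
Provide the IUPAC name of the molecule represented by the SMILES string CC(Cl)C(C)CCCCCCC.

The parent chain contains 10 carbons (decane).
The numbering direction is chosen so that the substituent locant set {2,3} is lower than {8,9} at the first point of difference.
With this numbering: a chloro group at C-2; a methyl group at C-3.
The substituents are ordered alphabetically, ignoring any di-/tri- multipliers.
Putting it together: 2-chloro-3-methyldecane.

2-chloro-3-methyldecane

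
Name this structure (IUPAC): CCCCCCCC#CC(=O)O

Counting along the main chain through the –COOH group and the multiple bond gives 10 carbons: the parent is decane.
The principal characteristic group is a carboxylic acid (terminal –COOH), named with the suffix -oic acid.
The chain contains a C≡C triple bond, so the unsaturation ending is -yne.
Number the chain so that the carboxylic acid carbon is C-1 by definition.
With this numbering: the triple bond between C-2 and C-3.
The name is dec-2-ynoic acid.

dec-2-ynoic acid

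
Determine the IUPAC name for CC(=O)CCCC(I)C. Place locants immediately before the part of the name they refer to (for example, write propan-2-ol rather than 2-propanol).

6-iodoheptan-2-one

The longest carbon chain that includes the carbonyl has 7 carbons, so the parent hydride is heptane.
The highest-priority functional group is a ketone (C=O on an internal carbon), so the name ends in -one.
Number the chain so that numbering from this end puts the carbonyl group at C-2 rather than C-6.
This places the carbonyl at C-2; an iodo group at C-6.
Putting it together: 6-iodoheptan-2-one.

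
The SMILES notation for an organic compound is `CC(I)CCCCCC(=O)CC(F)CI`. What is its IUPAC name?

2-fluoro-1,10-diiodoundecan-4-one

The longest carbon chain that includes the carbonyl has 11 carbons, so the parent hydride is undecane.
The highest-priority functional group is a ketone (C=O on an internal carbon), so the name ends in -one.
The numbering direction is chosen so that numbering from this end puts the carbonyl group at C-4 rather than C-8.
This places the carbonyl at C-4; a fluoro group at C-2; iodo groups at C-1 and C-10.
The substituents are ordered alphabetically, ignoring any di-/tri- multipliers.
The name is 2-fluoro-1,10-diiodoundecan-4-one.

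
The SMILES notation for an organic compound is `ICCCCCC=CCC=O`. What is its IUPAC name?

9-iodonon-3-enal

Counting along the main chain through the –CHO group and the multiple bond gives 9 carbons: the parent is nonane.
The highest-priority functional group is an aldehyde (terminal –CHO), so the name ends in -al.
There is one C=C double bond, indicated by the ending -ene.
Number the chain so that the aldehyde carbon is C-1 by definition.
This places the double bond between C-3 and C-4; an iodo group at C-9.
Putting it together: 9-iodonon-3-enal.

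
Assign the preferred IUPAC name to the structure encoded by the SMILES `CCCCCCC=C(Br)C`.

Counting along the main chain through the multiple bond gives 9 carbons: the parent is nonane.
The chain contains a C=C double bond, so the unsaturation ending is -ene.
Number the chain so that numbering from this end puts the double bond at C-2 rather than C-7.
This places the double bond between C-2 and C-3; a bromo group at C-2.
The name is 2-bromonon-2-ene.

2-bromonon-2-ene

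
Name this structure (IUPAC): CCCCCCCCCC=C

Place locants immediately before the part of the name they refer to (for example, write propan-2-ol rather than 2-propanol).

undec-1-ene

The longest carbon chain that includes the multiple bond has 11 carbons, so the parent hydride is undecane.
There is one C=C double bond, indicated by the ending -ene.
Choose the numbering such that numbering from this end puts the double bond at C-1 rather than C-10.
With this numbering: the double bond between C-1 and C-2.
Assembling the pieces gives undec-1-ene.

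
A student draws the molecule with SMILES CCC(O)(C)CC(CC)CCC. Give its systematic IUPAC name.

5-ethyl-3-methyloctan-3-ol

The longest chain bearing the –OH group is 8 carbons long (octane).
The principal characteristic group is an alcohol (–OH), named with the suffix -ol.
Number the chain so that numbering from this end puts the hydroxyl group at C-3 rather than C-6.
With this numbering: the hydroxyl at C-3; an ethyl group at C-5; a methyl group at C-3.
The substituents are ordered alphabetically, ignoring any di-/tri- multipliers.
The name is 5-ethyl-3-methyloctan-3-ol.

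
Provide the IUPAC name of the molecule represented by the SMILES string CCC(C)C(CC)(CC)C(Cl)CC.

The parent chain contains 7 carbons (heptane).
Choose the numbering such that the locant sets are identical either way, so the alphabetically earlier chloro substituent takes the lower locant (3 rather than 5).
With this numbering: a chloro group at C-3; two ethyl groups at C-4; a methyl group at C-5.
The substituents are ordered alphabetically, ignoring any di-/tri- multipliers.
The name is 3-chloro-4,4-diethyl-5-methylheptane.

3-chloro-4,4-diethyl-5-methylheptane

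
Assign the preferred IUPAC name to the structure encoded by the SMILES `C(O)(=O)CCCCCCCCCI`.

The longest carbon chain that includes the –COOH group has 10 carbons, so the parent hydride is decane.
The highest-priority functional group is a carboxylic acid (terminal –COOH), so the name ends in -oic acid.
The numbering direction is chosen so that the carboxylic acid carbon is C-1 by definition.
That gives an iodo group at C-10.
Assembling the pieces gives 10-iododecanoic acid.

10-iododecanoic acid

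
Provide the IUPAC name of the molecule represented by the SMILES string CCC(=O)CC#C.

Counting along the main chain through the carbonyl and the multiple bond gives 6 carbons: the parent is hexane.
The highest-priority functional group is a ketone (C=O on an internal carbon), so the name ends in -one.
The chain contains a C≡C triple bond, so the unsaturation ending is -yne.
Choose the numbering such that numbering from this end puts the carbonyl group at C-3 rather than C-4.
That gives the carbonyl at C-3; the triple bond between C-5 and C-6.
Putting it together: hex-5-yn-3-one.

hex-5-yn-3-one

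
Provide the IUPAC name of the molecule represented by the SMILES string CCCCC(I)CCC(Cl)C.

The longest carbon chain is 9 atoms: the parent is nonane.
Number the chain so that the substituent locant set {2,5} is lower than {5,8} at the first point of difference.
That gives a chloro group at C-2; an iodo group at C-5.
Prefixes are listed alphabetically: chloro, iodo.
The name is 2-chloro-5-iodononane.

2-chloro-5-iodononane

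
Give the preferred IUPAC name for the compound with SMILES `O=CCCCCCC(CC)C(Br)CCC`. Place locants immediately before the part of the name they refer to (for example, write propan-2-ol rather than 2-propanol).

The longest chain bearing the –CHO group is 11 carbons long (undecane).
The principal characteristic group is an aldehyde (terminal –CHO), named with the suffix -al.
Choose the numbering such that the aldehyde carbon is C-1 by definition.
This places a bromo group at C-8; an ethyl group at C-7.
The substituents are ordered alphabetically, ignoring any di-/tri- multipliers.
Assembling the pieces gives 8-bromo-7-ethylundecanal.

8-bromo-7-ethylundecanal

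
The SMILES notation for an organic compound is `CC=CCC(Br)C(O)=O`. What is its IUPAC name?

2-bromohex-4-enoic acid

The longest carbon chain that includes the –COOH group and the multiple bond has 6 carbons, so the parent hydride is hexane.
A carboxylic acid (terminal –COOH) is the principal characteristic group, giving the suffix -oic acid.
There is one C=C double bond, indicated by the ending -ene.
Choose the numbering such that the carboxylic acid carbon is C-1 by definition.
This places the double bond between C-4 and C-5; a bromo group at C-2.
Putting it together: 2-bromohex-4-enoic acid.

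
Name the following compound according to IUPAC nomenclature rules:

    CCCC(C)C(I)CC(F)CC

3-fluoro-5-iodo-6-methylnonane

The longest carbon chain is 9 atoms: the parent is nonane.
Choose the numbering such that the substituent locant set {3,5,6} is lower than {4,5,7} at the first point of difference.
That gives a fluoro group at C-3; an iodo group at C-5; a methyl group at C-6.
The substituents are ordered alphabetically, ignoring any di-/tri- multipliers.
The name is 3-fluoro-5-iodo-6-methylnonane.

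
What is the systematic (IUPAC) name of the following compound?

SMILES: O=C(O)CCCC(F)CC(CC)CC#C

7-ethyl-5-fluorodec-9-ynoic acid

Counting along the main chain through the –COOH group and the multiple bond gives 10 carbons: the parent is decane.
A carboxylic acid (terminal –COOH) is the principal characteristic group, giving the suffix -oic acid.
A C≡C triple bond in the chain gives the infix -yne-.
The numbering direction is chosen so that the carboxylic acid carbon is C-1 by definition.
That gives the triple bond between C-9 and C-10; an ethyl group at C-7; a fluoro group at C-5.
Prefixes are listed alphabetically: ethyl, fluoro.
Putting it together: 7-ethyl-5-fluorodec-9-ynoic acid.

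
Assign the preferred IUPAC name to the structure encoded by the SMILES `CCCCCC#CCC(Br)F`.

The longest carbon chain that includes the multiple bond has 9 carbons, so the parent hydride is nonane.
There is one C≡C triple bond, indicated by the ending -yne.
The numbering direction is chosen so that numbering from this end puts the triple bond at C-3 rather than C-6.
That gives the triple bond between C-3 and C-4; a bromo group at C-1; a fluoro group at C-1.
Prefixes are listed alphabetically: bromo, fluoro.
Assembling the pieces gives 1-bromo-1-fluoronon-3-yne.

1-bromo-1-fluoronon-3-yne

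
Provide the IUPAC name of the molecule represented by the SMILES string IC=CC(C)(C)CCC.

Counting along the main chain through the multiple bond gives 6 carbons: the parent is hexane.
There is one C=C double bond, indicated by the ending -ene.
The numbering direction is chosen so that numbering from this end puts the double bond at C-1 rather than C-5.
That gives the double bond between C-1 and C-2; an iodo group at C-1; two methyl groups at C-3.
Prefixes are listed alphabetically: iodo, methyl.
Assembling the pieces gives 1-iodo-3,3-dimethylhex-1-ene.

1-iodo-3,3-dimethylhex-1-ene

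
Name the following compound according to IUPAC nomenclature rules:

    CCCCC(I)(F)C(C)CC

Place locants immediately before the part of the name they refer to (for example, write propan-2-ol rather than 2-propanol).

4-fluoro-4-iodo-3-methyloctane

The longest continuous carbon chain has 8 atoms, so the parent hydride is octane.
Number the chain so that the substituent locant set {3,4,4} is lower than {5,5,6} at the first point of difference.
This places a fluoro group at C-4; an iodo group at C-4; a methyl group at C-3.
Substituent prefixes are cited in alphabetical order (multiplying prefixes like di-/tri- are ignored for ordering).
Assembling the pieces gives 4-fluoro-4-iodo-3-methyloctane.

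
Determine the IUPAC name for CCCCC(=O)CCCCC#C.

undec-10-yn-5-one

The longest chain bearing the carbonyl and the multiple bond is 11 carbons long (undecane).
The principal characteristic group is a ketone (C=O on an internal carbon), named with the suffix -one.
There is one C≡C triple bond, indicated by the ending -yne.
Choose the numbering such that numbering from this end puts the carbonyl group at C-5 rather than C-7.
With this numbering: the carbonyl at C-5; the triple bond between C-10 and C-11.
The name is undec-10-yn-5-one.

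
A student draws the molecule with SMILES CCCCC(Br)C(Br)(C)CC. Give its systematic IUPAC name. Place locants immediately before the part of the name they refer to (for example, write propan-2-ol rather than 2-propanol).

3,4-dibromo-3-methyloctane

The parent chain contains 8 carbons (octane).
Number the chain so that the substituent locant set {3,3,4} is lower than {5,6,6} at the first point of difference.
With this numbering: bromo groups at C-3 and C-4; a methyl group at C-3.
The substituents are ordered alphabetically, ignoring any di-/tri- multipliers.
The name is 3,4-dibromo-3-methyloctane.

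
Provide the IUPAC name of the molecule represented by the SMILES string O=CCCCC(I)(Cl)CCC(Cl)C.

Counting along the main chain through the –CHO group gives 9 carbons: the parent is nonane.
An aldehyde (terminal –CHO) is the principal characteristic group, giving the suffix -al.
Choose the numbering such that the aldehyde carbon is C-1 by definition.
This places chloro groups at C-5 and C-8; an iodo group at C-5.
The substituents are ordered alphabetically, ignoring any di-/tri- multipliers.
The name is 5,8-dichloro-5-iodononanal.

5,8-dichloro-5-iodononanal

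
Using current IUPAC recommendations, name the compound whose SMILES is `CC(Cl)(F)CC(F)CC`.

2-chloro-2,4-difluorohexane

The longest continuous carbon chain has 6 atoms, so the parent hydride is hexane.
Choose the numbering such that the substituent locant set {2,2,4} is lower than {3,5,5} at the first point of difference.
This places a chloro group at C-2; fluoro groups at C-2 and C-4.
Prefixes are listed alphabetically: chloro, fluoro.
The name is 2-chloro-2,4-difluorohexane.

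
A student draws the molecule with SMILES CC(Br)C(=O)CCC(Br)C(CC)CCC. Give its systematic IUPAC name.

2,6-dibromo-7-ethyldecan-3-one

The longest carbon chain that includes the carbonyl has 10 carbons, so the parent hydride is decane.
A ketone (C=O on an internal carbon) is the principal characteristic group, giving the suffix -one.
Number the chain so that numbering from this end puts the carbonyl group at C-3 rather than C-8.
This places the carbonyl at C-3; bromo groups at C-2 and C-6; an ethyl group at C-7.
Prefixes are listed alphabetically: bromo, ethyl.
Assembling the pieces gives 2,6-dibromo-7-ethyldecan-3-one.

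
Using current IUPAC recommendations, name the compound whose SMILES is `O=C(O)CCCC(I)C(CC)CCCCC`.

6-ethyl-5-iodoundecanoic acid

Counting along the main chain through the –COOH group gives 11 carbons: the parent is undecane.
The highest-priority functional group is a carboxylic acid (terminal –COOH), so the name ends in -oic acid.
Number the chain so that the carboxylic acid carbon is C-1 by definition.
This places an ethyl group at C-6; an iodo group at C-5.
Substituent prefixes are cited in alphabetical order (multiplying prefixes like di-/tri- are ignored for ordering).
Assembling the pieces gives 6-ethyl-5-iodoundecanoic acid.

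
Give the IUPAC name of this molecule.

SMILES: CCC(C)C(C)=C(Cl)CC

Counting along the main chain through the multiple bond gives 7 carbons: the parent is heptane.
The chain contains a C=C double bond, so the unsaturation ending is -ene.
The numbering direction is chosen so that numbering from this end puts the double bond at C-3 rather than C-4.
This places the double bond between C-3 and C-4; a chloro group at C-3; methyl groups at C-4 and C-5.
Substituent prefixes are cited in alphabetical order (multiplying prefixes like di-/tri- are ignored for ordering).
Assembling the pieces gives 3-chloro-4,5-dimethylhept-3-ene.

3-chloro-4,5-dimethylhept-3-ene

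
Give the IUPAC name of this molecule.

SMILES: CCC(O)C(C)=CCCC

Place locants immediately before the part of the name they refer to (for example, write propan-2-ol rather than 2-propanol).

The longest chain bearing the –OH group and the multiple bond is 8 carbons long (octane).
The highest-priority functional group is an alcohol (–OH), so the name ends in -ol.
There is one C=C double bond, indicated by the ending -ene.
Number the chain so that numbering from this end puts the hydroxyl group at C-3 rather than C-6.
That gives the hydroxyl at C-3; the double bond between C-4 and C-5; a methyl group at C-4.
Assembling the pieces gives 4-methyloct-4-en-3-ol.

4-methyloct-4-en-3-ol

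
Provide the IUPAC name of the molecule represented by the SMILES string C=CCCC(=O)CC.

hept-6-en-3-one

The longest carbon chain that includes the carbonyl and the multiple bond has 7 carbons, so the parent hydride is heptane.
A ketone (C=O on an internal carbon) is the principal characteristic group, giving the suffix -one.
There is one C=C double bond, indicated by the ending -ene.
The numbering direction is chosen so that numbering from this end puts the carbonyl group at C-3 rather than C-5.
This places the carbonyl at C-3; the double bond between C-6 and C-7.
Putting it together: hept-6-en-3-one.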